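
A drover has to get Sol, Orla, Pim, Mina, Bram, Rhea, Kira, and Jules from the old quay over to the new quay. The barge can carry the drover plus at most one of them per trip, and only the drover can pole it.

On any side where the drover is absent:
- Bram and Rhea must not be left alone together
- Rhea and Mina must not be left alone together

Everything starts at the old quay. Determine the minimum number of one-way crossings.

Counting alone: the drover can take at most 1 across per trip to the new quay, so moving all 8 needs at least 8 loaded trips out, with a return between consecutive ones — at least 15 crossings.
The safety rule pushes this higher. Following every safe sequence of crossings, the most of the 8 that can be at the new quay as the barge arrives there on crossing 15 is 7 — never all 8.
So no plan with fewer than 17 crossings exists, and this one achieves 17:
1. Drover goes to the new quay with Rhea.  [the old quay: Bram, Jules, Kira, Mina, Orla, Pim, Sol | the new quay: Rhea]
2. Drover goes back to the old quay alone.  [the old quay: Bram, Jules, Kira, Mina, Orla, Pim, Sol | the new quay: Rhea]
3. Drover goes to the new quay with Sol.  [the old quay: Bram, Jules, Kira, Mina, Orla, Pim | the new quay: Rhea, Sol]
4. Drover goes back to the old quay alone.  [the old quay: Bram, Jules, Kira, Mina, Orla, Pim | the new quay: Rhea, Sol]
5. Drover goes to the new quay with Orla.  [the old quay: Bram, Jules, Kira, Mina, Pim | the new quay: Orla, Rhea, Sol]
6. Drover goes back to the old quay alone.  [the old quay: Bram, Jules, Kira, Mina, Pim | the new quay: Orla, Rhea, Sol]
7. Drover goes to the new quay with Pim.  [the old quay: Bram, Jules, Kira, Mina | the new quay: Orla, Pim, Rhea, Sol]
8. Drover goes back to the old quay alone.  [the old quay: Bram, Jules, Kira, Mina | the new quay: Orla, Pim, Rhea, Sol]
9. Drover goes to the new quay with Mina.  [the old quay: Bram, Jules, Kira | the new quay: Mina, Orla, Pim, Rhea, Sol]
10. Drover goes back to the old quay with Rhea.  [the old quay: Bram, Jules, Kira, Rhea | the new quay: Mina, Orla, Pim, Sol]
11. Drover goes to the new quay with Bram.  [the old quay: Jules, Kira, Rhea | the new quay: Bram, Mina, Orla, Pim, Sol]
12. Drover goes back to the old quay alone.  [the old quay: Jules, Kira, Rhea | the new quay: Bram, Mina, Orla, Pim, Sol]
13. Drover goes to the new quay with Kira.  [the old quay: Jules, Rhea | the new quay: Bram, Kira, Mina, Orla, Pim, Sol]
14. Drover goes back to the old quay alone.  [the old quay: Jules, Rhea | the new quay: Bram, Kira, Mina, Orla, Pim, Sol]
15. Drover goes to the new quay with Jules.  [the old quay: Rhea | the new quay: Bram, Jules, Kira, Mina, Orla, Pim, Sol]
16. Drover goes back to the old quay alone.  [the old quay: Rhea | the new quay: Bram, Jules, Kira, Mina, Orla, Pim, Sol]
17. Drover goes to the new quay with Rhea.  [the old quay: — | the new quay: Bram, Jules, Kira, Mina, Orla, Pim, Rhea, Sol]

17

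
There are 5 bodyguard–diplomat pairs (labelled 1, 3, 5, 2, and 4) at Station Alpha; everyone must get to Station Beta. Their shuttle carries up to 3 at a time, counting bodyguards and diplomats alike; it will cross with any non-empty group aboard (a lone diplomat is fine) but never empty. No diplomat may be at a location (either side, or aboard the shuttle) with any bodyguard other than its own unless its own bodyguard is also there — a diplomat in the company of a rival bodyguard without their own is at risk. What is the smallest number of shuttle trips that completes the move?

Counting alone: each trip to Station Beta takes at most 3 across and each return brings at least 1 back, so after t trips out (and t−1 returns) at most 3t − (t−1) of the 10 are across; that first reaches 10 at t = 5, so at least 9 crossings are needed.
The safety rule pushes this higher. Following every safe sequence of crossings, the most of the 10 that can be at Station Beta as the shuttle arrives there on crossing 9 is 9 — never all 10.
So no plan with fewer than 11 crossings exists, and this one achieves 11:
1. bodyguard 1 and diplomat 1 cross → Station Beta.
2. bodyguard 1 crosses ← Station Alpha.
3. diplomat 2, diplomat 3, and diplomat 5 cross → Station Beta.
4. diplomat 1 crosses ← Station Alpha.
5. bodyguard 2, bodyguard 3, and bodyguard 5 cross → Station Beta.
6. bodyguard 3 and diplomat 3 cross ← Station Alpha.
7. bodyguard 1, bodyguard 3, and bodyguard 4 cross → Station Beta.
8. diplomat 5 crosses ← Station Alpha.
9. diplomat 1 and diplomat 3 cross → Station Beta.
10. diplomat 1 crosses ← Station Alpha.
11. diplomat 1, diplomat 4, and diplomat 5 cross → Station Beta.

11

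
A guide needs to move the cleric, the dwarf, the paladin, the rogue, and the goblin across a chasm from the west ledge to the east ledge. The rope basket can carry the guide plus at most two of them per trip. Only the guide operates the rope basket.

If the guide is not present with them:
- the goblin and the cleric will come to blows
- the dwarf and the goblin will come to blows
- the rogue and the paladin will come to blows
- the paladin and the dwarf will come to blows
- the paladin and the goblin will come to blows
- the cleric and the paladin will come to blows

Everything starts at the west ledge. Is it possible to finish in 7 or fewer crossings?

Yes — this plan uses 7 crossings (≤ 7):
1. Guide goes to the east ledge with the goblin and the paladin.  [the west ledge: the cleric, the dwarf, the rogue | the east ledge: the goblin, the paladin]
2. Guide goes back to the west ledge with the paladin.  [the west ledge: the cleric, the dwarf, the paladin, the rogue | the east ledge: the goblin]
3. Guide goes to the east ledge with the paladin and the rogue.  [the west ledge: the cleric, the dwarf | the east ledge: the goblin, the paladin, the rogue]
4. Guide goes back to the west ledge with the paladin.  [the west ledge: the cleric, the dwarf, the paladin | the east ledge: the goblin, the rogue]
5. Guide goes to the east ledge with the cleric and the dwarf.  [the west ledge: the paladin | the east ledge: the cleric, the dwarf, the goblin, the rogue]
6. Guide goes back to the west ledge with the goblin.  [the west ledge: the goblin, the paladin | the east ledge: the cleric, the dwarf, the rogue]
7. Guide goes to the east ledge with the goblin and the paladin.  [the west ledge: — | the east ledge: the cleric, the dwarf, the goblin, the paladin, the rogue]

Yes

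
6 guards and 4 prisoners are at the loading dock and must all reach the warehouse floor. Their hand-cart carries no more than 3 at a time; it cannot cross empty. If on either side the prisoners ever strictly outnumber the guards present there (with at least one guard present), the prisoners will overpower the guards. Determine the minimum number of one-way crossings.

Counting alone: each trip to the warehouse floor takes at most 3 across and each return brings at least 1 back, so after t trips out (and t−1 returns) at most 3t − (t−1) of the 10 are across; that first reaches 10 at t = 5, so at least 9 crossings are needed.
The plan below uses exactly 9 crossings, so it is optimal:
1. 2 prisoners → the warehouse floor.  (the loading dock: 6G 2P; the warehouse floor: 0G 2P)
2. 1 prisoner ← the loading dock.  (the loading dock: 6G 3P; the warehouse floor: 0G 1P)
3. 3 prisoners → the warehouse floor.  (the loading dock: 6G 0P; the warehouse floor: 0G 4P)
4. 1 prisoner ← the loading dock.  (the loading dock: 6G 1P; the warehouse floor: 0G 3P)
5. 3 guards → the warehouse floor.  (the loading dock: 3G 1P; the warehouse floor: 3G 3P)
6. 1 prisoner ← the loading dock.  (the loading dock: 3G 2P; the warehouse floor: 3G 2P)
7. 1 guard and 2 prisoners → the warehouse floor.  (the loading dock: 2G 0P; the warehouse floor: 4G 4P)
8. 1 prisoner ← the loading dock.  (the loading dock: 2G 1P; the warehouse floor: 4G 3P)
9. 2 guards and 1 prisoner → the warehouse floor.  (the loading dock: 0G 0P; the warehouse floor: 6G 4P)

9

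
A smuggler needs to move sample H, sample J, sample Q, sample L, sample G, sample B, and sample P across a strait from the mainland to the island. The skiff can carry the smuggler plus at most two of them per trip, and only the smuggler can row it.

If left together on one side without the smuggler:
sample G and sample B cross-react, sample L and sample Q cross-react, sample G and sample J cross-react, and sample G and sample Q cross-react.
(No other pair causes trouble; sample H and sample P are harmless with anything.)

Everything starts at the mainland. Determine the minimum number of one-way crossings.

7

Counting alone: the smuggler can take at most 2 across per trip to the island, so moving all 7 needs at least 4 loaded trips out, with a return between consecutive ones — at least 7 crossings.
The plan below uses exactly 7 crossings, so it is optimal:
1. Smuggler goes to the island with sample G and sample Q.  [the mainland: sample B, sample H, sample J, sample L, sample P | the island: sample G, sample Q]
2. Smuggler goes back to the mainland with sample G.  [the mainland: sample B, sample G, sample H, sample J, sample L, sample P | the island: sample Q]
3. Smuggler goes to the island with sample B and sample J.  [the mainland: sample G, sample H, sample L, sample P | the island: sample B, sample J, sample Q]
4. Smuggler goes back to the mainland alone.  [the mainland: sample G, sample H, sample L, sample P | the island: sample B, sample J, sample Q]
5. Smuggler goes to the island with sample H and sample P.  [the mainland: sample G, sample L | the island: sample B, sample H, sample J, sample P, sample Q]
6. Smuggler goes back to the mainland alone.  [the mainland: sample G, sample L | the island: sample B, sample H, sample J, sample P, sample Q]
7. Smuggler goes to the island with sample G and sample L.  [the mainland: — | the island: sample B, sample G, sample H, sample J, sample L, sample P, sample Q]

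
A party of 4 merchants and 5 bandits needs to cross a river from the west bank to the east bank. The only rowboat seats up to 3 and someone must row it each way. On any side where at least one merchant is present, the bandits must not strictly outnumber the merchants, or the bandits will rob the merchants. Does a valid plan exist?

No

The bandits already outnumber the merchants at the west bank before anyone moves, so the starting position itself is disallowed.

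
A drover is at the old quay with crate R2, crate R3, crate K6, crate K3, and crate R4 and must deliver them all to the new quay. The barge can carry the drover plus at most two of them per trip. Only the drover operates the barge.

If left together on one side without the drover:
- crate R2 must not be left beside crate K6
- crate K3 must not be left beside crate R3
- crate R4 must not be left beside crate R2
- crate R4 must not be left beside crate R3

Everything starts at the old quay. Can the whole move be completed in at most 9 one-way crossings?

Yes — this plan uses 7 crossings (≤ 9):
1. Drover goes to the new quay with crate R2 and crate R3.  [the old quay: crate K3, crate K6, crate R4 | the new quay: crate R2, crate R3]
2. Drover goes back to the old quay alone.  [the old quay: crate K3, crate K6, crate R4 | the new quay: crate R2, crate R3]
3. Drover goes to the new quay with crate K6.  [the old quay: crate K3, crate R4 | the new quay: crate K6, crate R2, crate R3]
4. Drover goes back to the old quay with crate R2.  [the old quay: crate K3, crate R2, crate R4 | the new quay: crate K6, crate R3]
5. Drover goes to the new quay with crate K3 and crate R4.  [the old quay: crate R2 | the new quay: crate K3, crate K6, crate R3, crate R4]
6. Drover goes back to the old quay with crate R3.  [the old quay: crate R2, crate R3 | the new quay: crate K3, crate K6, crate R4]
7. Drover goes to the new quay with crate R2 and crate R3.  [the old quay: — | the new quay: crate K3, crate K6, crate R2, crate R3, crate R4]

Yes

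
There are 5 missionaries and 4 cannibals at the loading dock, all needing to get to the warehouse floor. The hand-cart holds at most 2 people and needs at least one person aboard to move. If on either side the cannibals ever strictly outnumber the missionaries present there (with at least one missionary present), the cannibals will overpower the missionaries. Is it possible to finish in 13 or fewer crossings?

Counting alone: each trip to the warehouse floor takes at most 2 across and each return brings at least 1 back, so after t trips out (and t−1 returns) at most 2t − (t−1) of the 9 are across; that first reaches 9 at t = 8, so at least 15 crossings are needed.
Since 13 < 15, 13 crossings cannot be enough. (The shortest complete plan in fact takes 15:)
1. 2 cannibals → the warehouse floor.  (the loading dock: 5M 2C; the warehouse floor: 0M 2C)
2. 1 cannibal ← the loading dock.  (the loading dock: 5M 3C; the warehouse floor: 0M 1C)
3. 2 cannibals → the warehouse floor.  (the loading dock: 5M 1C; the warehouse floor: 0M 3C)
4. 1 cannibal ← the loading dock.  (the loading dock: 5M 2C; the warehouse floor: 0M 2C)
5. 2 missionaries → the warehouse floor.  (the loading dock: 3M 2C; the warehouse floor: 2M 2C)
6. 1 cannibal ← the loading dock.  (the loading dock: 3M 3C; the warehouse floor: 2M 1C)
7. 1 missionary and 1 cannibal → the warehouse floor.  (the loading dock: 2M 2C; the warehouse floor: 3M 2C)
8. 1 missionary ← the loading dock.  (the loading dock: 3M 2C; the warehouse floor: 2M 2C)
9. 1 missionary and 1 cannibal → the warehouse floor.  (the loading dock: 2M 1C; the warehouse floor: 3M 3C)
10. 1 cannibal ← the loading dock.  (the loading dock: 2M 2C; the warehouse floor: 3M 2C)
11. 1 missionary and 1 cannibal → the warehouse floor.  (the loading dock: 1M 1C; the warehouse floor: 4M 3C)
12. 1 missionary ← the loading dock.  (the loading dock: 2M 1C; the warehouse floor: 3M 3C)
13. 1 missionary and 1 cannibal → the warehouse floor.  (the loading dock: 1M 0C; the warehouse floor: 4M 4C)
14. 1 cannibal ← the loading dock.  (the loading dock: 1M 1C; the warehouse floor: 4M 3C)
15. 1 missionary and 1 cannibal → the warehouse floor.  (the loading dock: 0M 0C; the warehouse floor: 5M 4C)

No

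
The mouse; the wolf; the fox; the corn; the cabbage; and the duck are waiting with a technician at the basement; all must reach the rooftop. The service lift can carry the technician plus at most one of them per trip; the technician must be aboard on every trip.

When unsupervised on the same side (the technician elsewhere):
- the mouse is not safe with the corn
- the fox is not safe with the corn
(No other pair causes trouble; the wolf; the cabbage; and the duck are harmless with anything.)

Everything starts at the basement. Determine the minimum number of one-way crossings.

Counting alone: the technician can take at most 1 across per trip to the rooftop, so moving all 6 needs at least 6 loaded trips out, with a return between consecutive ones — at least 11 crossings.
The safety rule pushes this higher. Following every safe sequence of crossings, the most of the 6 that can be at the rooftop as the service lift arrives there on crossing 11 is 5 — never all 6.
So no plan with fewer than 13 crossings exists, and this one achieves 13:
1. Technician goes to the rooftop with the corn.
2. Technician goes back to the basement alone.
3. Technician goes to the rooftop with the mouse.
4. Technician goes back to the basement with the corn.
5. Technician goes to the rooftop with the fox.
6. Technician goes back to the basement alone.
7. Technician goes to the rooftop with the wolf.
8. Technician goes back to the basement alone.
9. Technician goes to the rooftop with the cabbage.
10. Technician goes back to the basement alone.
11. Technician goes to the rooftop with the duck.
12. Technician goes back to the basement alone.
13. Technician goes to the rooftop with the corn.

13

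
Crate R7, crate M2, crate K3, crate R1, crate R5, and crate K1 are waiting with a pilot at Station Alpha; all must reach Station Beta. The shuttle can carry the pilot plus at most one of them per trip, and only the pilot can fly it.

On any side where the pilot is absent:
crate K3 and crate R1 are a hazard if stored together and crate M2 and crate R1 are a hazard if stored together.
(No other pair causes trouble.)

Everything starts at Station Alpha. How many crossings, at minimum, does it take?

Counting alone: the pilot can take at most 1 across per trip to Station Beta, so moving all 6 needs at least 6 loaded trips out, with a return between consecutive ones — at least 11 crossings.
The safety rule pushes this higher. Following every safe sequence of crossings, the most of the 6 that can be at Station Beta as the shuttle arrives there on crossing 11 is 5 — never all 6.
So no plan with fewer than 13 crossings exists, and this one achieves 13:
1. Pilot goes to Station Beta with crate R1.
2. Pilot goes back to Station Alpha alone.
3. Pilot goes to Station Beta with crate R7.
4. Pilot goes back to Station Alpha alone.
5. Pilot goes to Station Beta with crate M2.
6. Pilot goes back to Station Alpha with crate R1.
7. Pilot goes to Station Beta with crate K3.
8. Pilot goes back to Station Alpha alone.
9. Pilot goes to Station Beta with crate R5.
10. Pilot goes back to Station Alpha alone.
11. Pilot goes to Station Beta with crate K1.
12. Pilot goes back to Station Alpha alone.
13. Pilot goes to Station Beta with crate R1.

13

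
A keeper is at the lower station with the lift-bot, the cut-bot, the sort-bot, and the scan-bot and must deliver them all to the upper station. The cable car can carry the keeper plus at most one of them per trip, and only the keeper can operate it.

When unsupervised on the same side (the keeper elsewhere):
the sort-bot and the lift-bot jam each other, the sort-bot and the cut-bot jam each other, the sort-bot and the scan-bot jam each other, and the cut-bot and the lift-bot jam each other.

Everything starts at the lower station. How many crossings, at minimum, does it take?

Whatever the first load, the items left behind include a forbidden pair without the keeper. No opening move is safe, so no plan exists.

impossible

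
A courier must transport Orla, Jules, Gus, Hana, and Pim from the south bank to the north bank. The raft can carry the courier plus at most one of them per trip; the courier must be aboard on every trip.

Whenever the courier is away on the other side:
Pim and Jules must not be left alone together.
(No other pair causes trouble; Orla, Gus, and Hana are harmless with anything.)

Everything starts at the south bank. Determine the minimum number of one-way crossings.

Counting alone: the courier can take at most 1 across per trip to the north bank, so moving all 5 needs at least 5 loaded trips out, with a return between consecutive ones — at least 9 crossings.
The plan below uses exactly 9 crossings, so it is optimal:
1. Courier goes to the north bank with Jules.  [the south bank: Gus, Hana, Orla, Pim | the north bank: Jules]
2. Courier goes back to the south bank alone.  [the south bank: Gus, Hana, Orla, Pim | the north bank: Jules]
3. Courier goes to the north bank with Orla.  [the south bank: Gus, Hana, Pim | the north bank: Jules, Orla]
4. Courier goes back to the south bank alone.  [the south bank: Gus, Hana, Pim | the north bank: Jules, Orla]
5. Courier goes to the north bank with Gus.  [the south bank: Hana, Pim | the north bank: Gus, Jules, Orla]
6. Courier goes back to the south bank alone.  [the south bank: Hana, Pim | the north bank: Gus, Jules, Orla]
7. Courier goes to the north bank with Hana.  [the south bank: Pim | the north bank: Gus, Hana, Jules, Orla]
8. Courier goes back to the south bank alone.  [the south bank: Pim | the north bank: Gus, Hana, Jules, Orla]
9. Courier goes to the north bank with Pim.  [the south bank: — | the north bank: Gus, Hana, Jules, Orla, Pim]

9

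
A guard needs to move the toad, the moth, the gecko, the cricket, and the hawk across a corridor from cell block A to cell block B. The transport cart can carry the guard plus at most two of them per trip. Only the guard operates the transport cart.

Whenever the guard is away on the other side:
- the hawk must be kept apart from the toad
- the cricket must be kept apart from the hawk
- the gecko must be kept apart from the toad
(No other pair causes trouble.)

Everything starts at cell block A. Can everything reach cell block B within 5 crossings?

Yes

Yes — this plan uses 5 crossings (≤ 5):
1. Guard goes to cell block B with the cricket and the toad.
2. Guard goes back to cell block A alone.
3. Guard goes to cell block B with the moth.
4. Guard goes back to cell block A alone.
5. Guard goes to cell block B with the gecko and the hawk.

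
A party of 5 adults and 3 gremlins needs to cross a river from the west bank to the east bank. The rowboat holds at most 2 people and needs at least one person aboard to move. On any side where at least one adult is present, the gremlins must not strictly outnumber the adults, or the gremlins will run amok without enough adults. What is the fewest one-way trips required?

13

Counting alone: each trip to the east bank takes at most 2 across and each return brings at least 1 back, so after t trips out (and t−1 returns) at most 2t − (t−1) of the 8 are across; that first reaches 8 at t = 7, so at least 13 crossings are needed.
The plan below uses exactly 13 crossings, so it is optimal:
1. 2 gremlins → the east bank.  (the west bank: 5A 1G; the east bank: 0A 2G)
2. 1 gremlin ← the west bank.  (the west bank: 5A 2G; the east bank: 0A 1G)
3. 2 gremlins → the east bank.  (the west bank: 5A 0G; the east bank: 0A 3G)
4. 1 gremlin ← the west bank.  (the west bank: 5A 1G; the east bank: 0A 2G)
5. 2 adults → the east bank.  (the west bank: 3A 1G; the east bank: 2A 2G)
6. 1 gremlin ← the west bank.  (the west bank: 3A 2G; the east bank: 2A 1G)
7. 1 adult and 1 gremlin → the east bank.  (the west bank: 2A 1G; the east bank: 3A 2G)
8. 1 gremlin ← the west bank.  (the west bank: 2A 2G; the east bank: 3A 1G)
9. 2 gremlins → the east bank.  (the west bank: 2A 0G; the east bank: 3A 3G)
10. 1 gremlin ← the west bank.  (the west bank: 2A 1G; the east bank: 3A 2G)
11. 1 adult and 1 gremlin → the east bank.  (the west bank: 1A 0G; the east bank: 4A 3G)
12. 1 gremlin ← the west bank.  (the west bank: 1A 1G; the east bank: 4A 2G)
13. 1 adult and 1 gremlin → the east bank.  (the west bank: 0A 0G; the east bank: 5A 3G)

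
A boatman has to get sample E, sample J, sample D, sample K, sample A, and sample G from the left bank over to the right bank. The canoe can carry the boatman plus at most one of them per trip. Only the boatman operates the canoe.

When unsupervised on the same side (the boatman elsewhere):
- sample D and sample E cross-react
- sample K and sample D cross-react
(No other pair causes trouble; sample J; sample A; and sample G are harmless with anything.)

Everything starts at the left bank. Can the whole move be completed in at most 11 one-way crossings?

No

Counting alone: the boatman can take at most 1 across per trip to the right bank, so moving all 6 needs at least 6 loaded trips out, with a return between consecutive ones — at least 11 crossings.
The safety rule pushes this higher. Following every safe sequence of crossings, the most of the 6 that can be at the right bank as the canoe arrives there on crossing 11 is 5 — never all 6.
So the move cannot be finished within 11 crossings. (The shortest complete plan takes 13:)
1. Boatman goes to the right bank with sample D.  [the left bank: sample A, sample E, sample G, sample J, sample K | the right bank: sample D]
2. Boatman goes back to the left bank alone.  [the left bank: sample A, sample E, sample G, sample J, sample K | the right bank: sample D]
3. Boatman goes to the right bank with sample E.  [the left bank: sample A, sample G, sample J, sample K | the right bank: sample D, sample E]
4. Boatman goes back to the left bank with sample D.  [the left bank: sample A, sample D, sample G, sample J, sample K | the right bank: sample E]
5. Boatman goes to the right bank with sample K.  [the left bank: sample A, sample D, sample G, sample J | the right bank: sample E, sample K]
6. Boatman goes back to the left bank alone.  [the left bank: sample A, sample D, sample G, sample J | the right bank: sample E, sample K]
7. Boatman goes to the right bank with sample J.  [the left bank: sample A, sample D, sample G | the right bank: sample E, sample J, sample K]
8. Boatman goes back to the left bank alone.  [the left bank: sample A, sample D, sample G | the right bank: sample E, sample J, sample K]
9. Boatman goes to the right bank with sample A.  [the left bank: sample D, sample G | the right bank: sample A, sample E, sample J, sample K]
10. Boatman goes back to the left bank alone.  [the left bank: sample D, sample G | the right bank: sample A, sample E, sample J, sample K]
11. Boatman goes to the right bank with sample G.  [the left bank: sample D | the right bank: sample A, sample E, sample G, sample J, sample K]
12. Boatman goes back to the left bank alone.  [the left bank: sample D | the right bank: sample A, sample E, sample G, sample J, sample K]
13. Boatman goes to the right bank with sample D.  [the left bank: — | the right bank: sample A, sample D, sample E, sample G, sample J, sample K]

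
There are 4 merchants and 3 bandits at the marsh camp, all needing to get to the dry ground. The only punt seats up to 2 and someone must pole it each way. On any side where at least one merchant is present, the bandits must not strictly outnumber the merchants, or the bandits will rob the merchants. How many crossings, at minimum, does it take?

11

Counting alone: each trip to the dry ground takes at most 2 across and each return brings at least 1 back, so after t trips out (and t−1 returns) at most 2t − (t−1) of the 7 are across; that first reaches 7 at t = 6, so at least 11 crossings are needed.
The plan below uses exactly 11 crossings, so it is optimal:
1. 2 bandits → the dry ground.  (the marsh camp: 4M 1B; the dry ground: 0M 2B)
2. 1 bandit ← the marsh camp.  (the marsh camp: 4M 2B; the dry ground: 0M 1B)
3. 2 bandits → the dry ground.  (the marsh camp: 4M 0B; the dry ground: 0M 3B)
4. 1 bandit ← the marsh camp.  (the marsh camp: 4M 1B; the dry ground: 0M 2B)
5. 2 merchants → the dry ground.  (the marsh camp: 2M 1B; the dry ground: 2M 2B)
6. 1 bandit ← the marsh camp.  (the marsh camp: 2M 2B; the dry ground: 2M 1B)
7. 1 merchant and 1 bandit → the dry ground.  (the marsh camp: 1M 1B; the dry ground: 3M 2B)
8. 1 merchant ← the marsh camp.  (the marsh camp: 2M 1B; the dry ground: 2M 2B)
9. 1 merchant and 1 bandit → the dry ground.  (the marsh camp: 1M 0B; the dry ground: 3M 3B)
10. 1 bandit ← the marsh camp.  (the marsh camp: 1M 1B; the dry ground: 3M 2B)
11. 1 merchant and 1 bandit → the dry ground.  (the marsh camp: 0M 0B; the dry ground: 4M 3B)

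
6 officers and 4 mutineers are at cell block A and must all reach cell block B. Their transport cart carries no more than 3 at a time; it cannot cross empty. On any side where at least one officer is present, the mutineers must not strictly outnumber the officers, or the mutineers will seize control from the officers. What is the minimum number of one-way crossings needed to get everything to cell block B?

9

Counting alone: each trip to cell block B takes at most 3 across and each return brings at least 1 back, so after t trips out (and t−1 returns) at most 3t − (t−1) of the 10 are across; that first reaches 10 at t = 5, so at least 9 crossings are needed.
The plan below uses exactly 9 crossings, so it is optimal:
1. 2 mutineers → cell block B.  (cell block A: 6O 2M; cell block B: 0O 2M)
2. 1 mutineer ← cell block A.  (cell block A: 6O 3M; cell block B: 0O 1M)
3. 3 mutineers → cell block B.  (cell block A: 6O 0M; cell block B: 0O 4M)
4. 1 mutineer ← cell block A.  (cell block A: 6O 1M; cell block B: 0O 3M)
5. 3 officers → cell block B.  (cell block A: 3O 1M; cell block B: 3O 3M)
6. 1 mutineer ← cell block A.  (cell block A: 3O 2M; cell block B: 3O 2M)
7. 1 officer and 2 mutineers → cell block B.  (cell block A: 2O 0M; cell block B: 4O 4M)
8. 1 mutineer ← cell block A.  (cell block A: 2O 1M; cell block B: 4O 3M)
9. 2 officers and 1 mutineer → cell block B.  (cell block A: 0O 0M; cell block B: 6O 4M)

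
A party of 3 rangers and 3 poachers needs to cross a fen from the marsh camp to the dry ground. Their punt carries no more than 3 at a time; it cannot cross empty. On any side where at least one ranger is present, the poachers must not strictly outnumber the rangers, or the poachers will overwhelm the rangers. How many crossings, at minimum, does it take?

5

Counting alone: each trip to the dry ground takes at most 3 across and each return brings at least 1 back, so after t trips out (and t−1 returns) at most 3t − (t−1) of the 6 are across; that first reaches 6 at t = 3, so at least 5 crossings are needed.
The plan below uses exactly 5 crossings, so it is optimal:
1. 2 poachers → the dry ground.  (the marsh camp: 3R 1P; the dry ground: 0R 2P)
2. 1 poacher ← the marsh camp.  (the marsh camp: 3R 2P; the dry ground: 0R 1P)
3. 3 rangers → the dry ground.  (the marsh camp: 0R 2P; the dry ground: 3R 1P)
4. 1 poacher ← the marsh camp.  (the marsh camp: 0R 3P; the dry ground: 3R 0P)
5. 3 poachers → the dry ground.  (the marsh camp: 0R 0P; the dry ground: 3R 3P)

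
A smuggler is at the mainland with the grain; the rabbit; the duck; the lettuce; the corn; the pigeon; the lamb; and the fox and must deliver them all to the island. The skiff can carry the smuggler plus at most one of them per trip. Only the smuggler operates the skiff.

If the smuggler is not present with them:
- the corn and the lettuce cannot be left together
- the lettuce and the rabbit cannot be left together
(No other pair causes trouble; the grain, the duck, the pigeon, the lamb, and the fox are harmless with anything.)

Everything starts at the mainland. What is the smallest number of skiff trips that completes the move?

Counting alone: the smuggler can take at most 1 across per trip to the island, so moving all 8 needs at least 8 loaded trips out, with a return between consecutive ones — at least 15 crossings.
The safety rule pushes this higher. Following every safe sequence of crossings, the most of the 8 that can be at the island as the skiff arrives there on crossing 15 is 7 — never all 8.
So no plan with fewer than 17 crossings exists, and this one achieves 17:
1. Smuggler goes to the island with the lettuce.  [the mainland: the corn, the duck, the fox, the grain, the lamb, the pigeon, the rabbit | the island: the lettuce]
2. Smuggler goes back to the mainland alone.  [the mainland: the corn, the duck, the fox, the grain, the lamb, the pigeon, the rabbit | the island: the lettuce]
3. Smuggler goes to the island with the grain.  [the mainland: the corn, the duck, the fox, the lamb, the pigeon, the rabbit | the island: the grain, the lettuce]
4. Smuggler goes back to the mainland alone.  [the mainland: the corn, the duck, the fox, the lamb, the pigeon, the rabbit | the island: the grain, the lettuce]
5. Smuggler goes to the island with the rabbit.  [the mainland: the corn, the duck, the fox, the lamb, the pigeon | the island: the grain, the lettuce, the rabbit]
6. Smuggler goes back to the mainland with the lettuce.  [the mainland: the corn, the duck, the fox, the lamb, the lettuce, the pigeon | the island: the grain, the rabbit]
7. Smuggler goes to the island with the corn.  [the mainland: the duck, the fox, the lamb, the lettuce, the pigeon | the island: the corn, the grain, the rabbit]
8. Smuggler goes back to the mainland alone.  [the mainland: the duck, the fox, the lamb, the lettuce, the pigeon | the island: the corn, the grain, the rabbit]
9. Smuggler goes to the island with the duck.  [the mainland: the fox, the lamb, the lettuce, the pigeon | the island: the corn, the duck, the grain, the rabbit]
10. Smuggler goes back to the mainland alone.  [the mainland: the fox, the lamb, the lettuce, the pigeon | the island: the corn, the duck, the grain, the rabbit]
11. Smuggler goes to the island with the pigeon.  [the mainland: the fox, the lamb, the lettuce | the island: the corn, the duck, the grain, the pigeon, the rabbit]
12. Smuggler goes back to the mainland alone.  [the mainland: the fox, the lamb, the lettuce | the island: the corn, the duck, the grain, the pigeon, the rabbit]
13. Smuggler goes to the island with the lamb.  [the mainland: the fox, the lettuce | the island: the corn, the duck, the grain, the lamb, the pigeon, the rabbit]
14. Smuggler goes back to the mainland alone.  [the mainland: the fox, the lettuce | the island: the corn, the duck, the grain, the lamb, the pigeon, the rabbit]
15. Smuggler goes to the island with the fox.  [the mainland: the lettuce | the island: the corn, the duck, the fox, the grain, the lamb, the pigeon, the rabbit]
16. Smuggler goes back to the mainland alone.  [the mainland: the lettuce | the island: the corn, the duck, the fox, the grain, the lamb, the pigeon, the rabbit]
17. Smuggler goes to the island with the lettuce.  [the mainland: — | the island: the corn, the duck, the fox, the grain, the lamb, the lettuce, the pigeon, the rabbit]

17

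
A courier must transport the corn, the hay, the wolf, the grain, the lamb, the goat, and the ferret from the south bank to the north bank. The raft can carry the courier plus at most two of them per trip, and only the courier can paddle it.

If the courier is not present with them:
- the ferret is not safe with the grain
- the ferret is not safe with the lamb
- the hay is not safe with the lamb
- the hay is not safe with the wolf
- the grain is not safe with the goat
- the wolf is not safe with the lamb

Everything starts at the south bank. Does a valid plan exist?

No

Whatever the first load, the items left behind include a forbidden pair without the courier. No opening move is safe, so no plan exists.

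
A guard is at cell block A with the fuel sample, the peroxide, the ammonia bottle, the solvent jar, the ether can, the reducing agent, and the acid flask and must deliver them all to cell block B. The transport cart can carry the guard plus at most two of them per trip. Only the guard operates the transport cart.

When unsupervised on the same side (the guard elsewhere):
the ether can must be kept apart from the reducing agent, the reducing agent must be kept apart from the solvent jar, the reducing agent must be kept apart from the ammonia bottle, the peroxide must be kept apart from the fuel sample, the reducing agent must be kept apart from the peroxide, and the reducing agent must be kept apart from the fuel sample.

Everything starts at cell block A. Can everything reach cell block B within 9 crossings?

No

Counting alone: the guard can take at most 2 across per trip to cell block B, so moving all 7 needs at least 4 loaded trips out, with a return between consecutive ones — at least 7 crossings.
The safety rule pushes this higher. Following every safe sequence of crossings, the most of the 7 that can be at cell block B as the transport cart arrives there on crossings 7, 9 is 5, 6 respectively — never all 7.
So the move cannot be finished within 9 crossings. (The shortest complete plan takes 11:)
1. Guard goes to cell block B with the fuel sample and the reducing agent.
2. Guard goes back to cell block A with the fuel sample.
3. Guard goes to cell block B with the ammonia bottle and the fuel sample.
4. Guard goes back to cell block A with the reducing agent.
5. Guard goes to cell block B with the reducing agent and the solvent jar.
6. Guard goes back to cell block A with the reducing agent.
7. Guard goes to cell block B with the ether can and the peroxide.
8. Guard goes back to cell block A with the fuel sample.
9. Guard goes to cell block B with the acid flask and the fuel sample.
10. Guard goes back to cell block A with the fuel sample.
11. Guard goes to cell block B with the fuel sample and the reducing agent.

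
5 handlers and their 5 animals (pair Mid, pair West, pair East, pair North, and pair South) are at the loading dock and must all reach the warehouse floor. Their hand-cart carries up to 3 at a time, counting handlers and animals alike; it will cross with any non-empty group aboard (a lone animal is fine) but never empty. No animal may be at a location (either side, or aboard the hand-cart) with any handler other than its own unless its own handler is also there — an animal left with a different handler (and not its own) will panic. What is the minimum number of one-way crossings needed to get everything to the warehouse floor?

Counting alone: each trip to the warehouse floor takes at most 3 across and each return brings at least 1 back, so after t trips out (and t−1 returns) at most 3t − (t−1) of the 10 are across; that first reaches 10 at t = 5, so at least 9 crossings are needed.
The safety rule pushes this higher. Following every safe sequence of crossings, the most of the 10 that can be at the warehouse floor as the hand-cart arrives there on crossing 9 is 9 — never all 10.
So no plan with fewer than 11 crossings exists, and this one achieves 11:
1. animal Mid and handler Mid cross → the warehouse floor.
2. handler Mid crosses ← the loading dock.
3. animal East, animal North, and animal West cross → the warehouse floor.
4. animal Mid crosses ← the loading dock.
5. handler East, handler North, and handler West cross → the warehouse floor.
6. animal West and handler West cross ← the loading dock.
7. handler Mid, handler South, and handler West cross → the warehouse floor.
8. animal East crosses ← the loading dock.
9. animal Mid and animal West cross → the warehouse floor.
10. animal Mid crosses ← the loading dock.
11. animal East, animal Mid, and animal South cross → the warehouse floor.

11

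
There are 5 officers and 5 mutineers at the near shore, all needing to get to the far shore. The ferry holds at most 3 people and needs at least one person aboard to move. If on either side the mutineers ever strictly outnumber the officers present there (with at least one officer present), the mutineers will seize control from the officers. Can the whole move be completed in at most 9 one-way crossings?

No

Counting alone: each trip to the far shore takes at most 3 across and each return brings at least 1 back, so after t trips out (and t−1 returns) at most 3t − (t−1) of the 10 are across; that first reaches 10 at t = 5, so at least 9 crossings are needed.
The safety rule pushes this higher. Following every safe sequence of crossings, the most of the 10 that can be at the far shore as the ferry arrives there on crossing 9 is 9 — never all 10.
So the move cannot be finished within 9 crossings. (The shortest complete plan takes 11:)
1. 2 mutineers → the far shore.  (the near shore: 5O 3M; the far shore: 0O 2M)
2. 1 mutineer ← the near shore.  (the near shore: 5O 4M; the far shore: 0O 1M)
3. 3 mutineers → the far shore.  (the near shore: 5O 1M; the far shore: 0O 4M)
4. 1 mutineer ← the near shore.  (the near shore: 5O 2M; the far shore: 0O 3M)
5. 3 officers → the far shore.  (the near shore: 2O 2M; the far shore: 3O 3M)
6. 1 officer and 1 mutineer ← the near shore.  (the near shore: 3O 3M; the far shore: 2O 2M)
7. 3 officers → the far shore.  (the near shore: 0O 3M; the far shore: 5O 2M)
8. 1 mutineer ← the near shore.  (the near shore: 0O 4M; the far shore: 5O 1M)
9. 2 mutineers → the far shore.  (the near shore: 0O 2M; the far shore: 5O 3M)
10. 1 mutineer ← the near shore.  (the near shore: 0O 3M; the far shore: 5O 2M)
11. 3 mutineers → the far shore.  (the near shore: 0O 0M; the far shore: 5O 5M)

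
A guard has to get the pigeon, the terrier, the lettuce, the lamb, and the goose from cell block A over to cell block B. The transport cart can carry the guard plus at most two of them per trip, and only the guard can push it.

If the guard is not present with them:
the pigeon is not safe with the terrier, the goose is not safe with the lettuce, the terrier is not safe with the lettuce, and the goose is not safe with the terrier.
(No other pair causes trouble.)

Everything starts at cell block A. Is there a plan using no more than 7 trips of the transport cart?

Yes — this plan uses 7 crossings (≤ 7):
1. Guard goes to cell block B with the lettuce and the terrier.
2. Guard goes back to cell block A with the terrier.
3. Guard goes to cell block B with the pigeon and the terrier.
4. Guard goes back to cell block A with the terrier.
5. Guard goes to cell block B with the lamb and the terrier.
6. Guard goes back to cell block A with the terrier.
7. Guard goes to cell block B with the goose and the terrier.

Yes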